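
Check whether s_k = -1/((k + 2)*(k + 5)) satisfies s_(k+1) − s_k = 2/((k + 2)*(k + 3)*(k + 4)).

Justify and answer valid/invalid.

s_(k+1) = -1/((k + 3)*(k + 6))
s_(k+1) − s_k = 2*(k + 4)/(k**4 + 16*k**3 + 91*k**2 + 216*k + 180)
(s_(k+1) − s_k) − t_k = 2*(-3*k - 14)/(k**5 + 20*k**4 + 155*k**3 + 580*k**2 + 1044*k + 720)

Invalid: residual 2*(-3*k - 14)/(k**5 + 20*k**4 + 155*k**3 + 580*k**2 + 1044*k + 720) ≠ 0.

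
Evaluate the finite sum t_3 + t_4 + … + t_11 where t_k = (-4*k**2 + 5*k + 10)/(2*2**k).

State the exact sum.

Σ = -20895/4096

r(k) = (4*k**2 + 3*k - 11)/(2*(4*k**2 - 5*k - 10)) after simplifying.
So A=1/2 and B=1, with C=k**2 - 5*k/4 - 5/2.
Solve (1/2)·f(k+1) − (1)·f(k) = k**2 - 5*k/4 - 5/2.
Degrees (0,0,2) ⇒ d ≤ 2.
Solving with deg f ≤ 2: f(k) = -(4*k**2 + 3*k - 3)/2.
Certificate R = B(k−1)f/C = -2*(4*k**2 + 3*k - 3)/(4*k**2 - 5*k - 10) gives s_k = (4*k**2 + 3*k - 3)/2**k.
s_(k+1) − s_k = (-4*k**2 + 5*k + 10)/(2*2**k) = t_k.
Telescoping: Σ = s_(12) − s_(3) = 609/4096 − (21/4) = -20895/4096.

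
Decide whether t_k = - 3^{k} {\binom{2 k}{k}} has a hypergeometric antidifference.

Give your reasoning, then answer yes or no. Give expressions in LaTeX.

No; the degree bound rules out any f.

Compute t_(k+1)/t_k: get 6*(2*k + 1)/(k + 1).
A = 12*k + 6, B = k + 1, C = 1.
Need (12*k + 6)·f(k+1) − (k)·f(k) = 1.
Bound: deg f ≤ -1.
d = -1 < 0 ⇒ no nonzero polynomial f; not summable.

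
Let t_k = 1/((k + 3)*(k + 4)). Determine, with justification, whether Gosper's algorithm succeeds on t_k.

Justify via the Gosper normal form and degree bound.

Yes. s_k = k/(3*(k + 3)).

Step 1: r(k) = (k + 3)/(k + 5).
Factor: A=k + 3; B=k + 5; C=1.
Solve (k + 3)·f(k+1) − (k + 4)·f(k) = 1.
d = 1 from the (1,1,0) case.
A polynomial solution: f(k) = k/3.
Certificate R = B(k−1)f/C = k*(k + 4)/3 gives s_k = k/(3*(k + 3)).
Δs = 1/(k**2 + 7*k + 12), as required.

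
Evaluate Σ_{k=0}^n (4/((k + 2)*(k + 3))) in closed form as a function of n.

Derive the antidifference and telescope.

t_(k+1)/t_k = (k + 2)/(k + 4).
A = k + 2, B = k + 4, C = 1.
Key eq: (k + 2)·f(k+1) = (k + 3)·f(k) + (1).
From deg A=1, deg B=1, deg C=0: d=1.
Match coefficients ⇒ f(k) = k/2.
Certificate R = B(k−1)f/C = k*(k + 3)/2 gives s_k = 2*k/(k + 2).
s_(k+1) − s_k = 4/(k**2 + 5*k + 6) = t_k.
Σ_(k=0)^n t_k = s_(n+1) − s_(0) = (2*(n + 1)/(n + 3)) − (0), i.e. 2*(n + 1)/(n + 3).

S(n) = 2*(n + 1)/(n + 3)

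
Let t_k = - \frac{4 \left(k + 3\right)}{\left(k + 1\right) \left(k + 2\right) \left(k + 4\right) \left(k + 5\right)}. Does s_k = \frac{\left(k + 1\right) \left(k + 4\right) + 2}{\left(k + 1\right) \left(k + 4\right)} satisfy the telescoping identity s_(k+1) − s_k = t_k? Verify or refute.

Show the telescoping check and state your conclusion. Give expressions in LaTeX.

s_(k+1) = ((k + 2)*(k + 5) + 2)/((k + 2)*(k + 5))
s_(k+1) − s_k = 4*(-k - 3)/(k**4 + 12*k**3 + 49*k**2 + 78*k + 40)
(s_(k+1) − s_k) − t_k = 0

valid; difference matches t_k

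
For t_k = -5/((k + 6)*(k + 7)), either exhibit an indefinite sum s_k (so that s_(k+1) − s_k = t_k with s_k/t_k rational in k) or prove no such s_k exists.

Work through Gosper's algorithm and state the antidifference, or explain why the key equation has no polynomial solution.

s_k = -5*k/(6*k + 36)

Ratio r(k) = (k + 6)/(k + 8).
So A=k + 6 and B=k + 8, with C=1.
Need (k + 6)·f(k+1) − (k + 7)·f(k) = 1.
d = 1 from the (1,1,0) case.
Coefficient equations give f(k) = k/6.
Then R = B(k−1)f/C = k*(k + 7)/6, so s_k = R(k)·t_k = -5*k/(6*k + 36).
Δs = -5/(k**2 + 13*k + 42), as required.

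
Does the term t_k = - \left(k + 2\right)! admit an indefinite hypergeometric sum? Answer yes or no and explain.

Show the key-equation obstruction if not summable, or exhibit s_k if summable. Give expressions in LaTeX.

No — negative degree bound, so no certificate f.

The ratio is k + 3.
Factor: A=k + 3; B=1; C=1.
Need (k + 3)·f(k+1) − (1)·f(k) = 1.
deg f ≤ -1 (via 1,0,0).
Bound -1 < 0, so the key equation has no polynomial solution.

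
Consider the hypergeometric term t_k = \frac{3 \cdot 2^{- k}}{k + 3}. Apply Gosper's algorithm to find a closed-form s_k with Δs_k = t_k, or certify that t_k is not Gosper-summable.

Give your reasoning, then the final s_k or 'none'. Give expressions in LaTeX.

t_(k+1)/t_k = (k + 3)/(2*(k + 4)).
Take A(k)=k/2 + 3/2, B(k)=k + 4, C(k)=1.
Key eq: (k/2 + 3/2)·f(k+1) = (k + 3)·f(k) + (1).
Bound: deg f ≤ -1.
d = -1 < 0 ⇒ no nonzero polynomial f; not summable.

none — t_k is not Gosper-summable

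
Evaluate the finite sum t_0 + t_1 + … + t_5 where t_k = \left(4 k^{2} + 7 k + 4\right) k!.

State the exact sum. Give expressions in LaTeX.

Σ = 19437

Compute t_(k+1)/t_k: get (k + 1)*(7*k + 4*(k + 1)**2 + 11)/(4*k**2 + 7*k + 4).
Normal form (A,B,C) = (k + 1, 1, k**2 + 7*k/4 + 1).
Solve (k + 1)·f(k+1) − (1)·f(k) = k**2 + 7*k/4 + 1.
From deg A=1, deg B=0, deg C=2: d=1.
Coefficient equations give f(k) = (4*k + 3)/4.
Then R = B(k−1)f/C = (4*k + 3)/(4*k**2 + 7*k + 4), so s_k = R(k)·t_k = (4*k + 3)*factorial(k).
Δs = (4*k**2 + 7*k + 4)*factorial(k), as required.
Evaluate s at k=6 and k=0: 19440 and 3; difference 19437.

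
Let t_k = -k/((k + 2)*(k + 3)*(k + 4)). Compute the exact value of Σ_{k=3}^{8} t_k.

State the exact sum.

The ratio is (k + 1)*(k + 2)/(k*(k + 5)).
Take A(k)=k + 2, B(k)=k + 5, C(k)=k.
Key eq: (k + 2)·f(k+1) = (k + 4)·f(k) + (k).
deg f ≤ 2 (via 1,1,1).
Coefficient equations give f(k) = k*(k - 1)/6.
Certificate R = B(k−1)f/C = (k - 1)*(k + 4)/6 gives s_k = k*(1 - k)/(6*(k + 2)*(k + 3)).
s_(k+1) − s_k = -k/(k**3 + 9*k**2 + 26*k + 24) = t_k.
Telescoping: Σ = s_(9) − s_(3) = -1/11 − (-1/30) = -19/330.

Σ = -19/330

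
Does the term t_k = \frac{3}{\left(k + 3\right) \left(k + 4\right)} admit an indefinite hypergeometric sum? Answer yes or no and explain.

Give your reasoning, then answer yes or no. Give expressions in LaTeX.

Step 1: r(k) = (k + 3)/(k + 5).
Take A(k)=k + 3, B(k)=k + 5, C(k)=1.
Need (k + 3)·f(k+1) − (k + 4)·f(k) = 1.
d = 1 from the (1,1,0) case.
A polynomial solution: f(k) = k/3.
R(k) = B(k−1)·f(k)/C(k) = k*(k + 4)/3; s_k = R·t_k = k/(k + 3).
Verify: 3/(k**2 + 7*k + 12) matches t_k.

Yes. s_k = \frac{k}{k + 3}.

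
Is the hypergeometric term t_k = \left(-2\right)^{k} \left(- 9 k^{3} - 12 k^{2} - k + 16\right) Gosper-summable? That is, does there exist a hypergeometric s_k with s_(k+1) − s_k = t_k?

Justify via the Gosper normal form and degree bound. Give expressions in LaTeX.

Compute t_(k+1)/t_k: get 2*(-9*k**3 - 39*k**2 - 52*k - 6)/(9*k**3 + 12*k**2 + k - 16).
Normal form (A,B,C) = (-2, 1, k**3 + 4*k**2/3 + k/9 - 16/9).
Set up (-2)·f(k+1) − (1)·f(k) − (k**3 + 4*k**2/3 + k/9 - 16/9) = 0.
Degrees (0,0,3) ⇒ d ≤ 3.
Solve for f: f(k) = -(3*k**3 - 2*k**2 - 3*k - 4)/9 (degree 3 ≤ 3).
So s_k = (B(k−1)f/C)·t_k = (-(3*k**3 - 2*k**2 - 3*k - 4)/(9*k**3 + 12*k**2 + k - 16))·t_k = (-2)**k*(3*k**3 - 2*k**2 - 3*k - 4).
Δs = (-2)**k*(-9*k**3 - 12*k**2 - k + 16), as required.

Yes. s_k = \left(-2\right)^{k} \left(3 k^{3} - 2 k^{2} - 3 k - 4\right).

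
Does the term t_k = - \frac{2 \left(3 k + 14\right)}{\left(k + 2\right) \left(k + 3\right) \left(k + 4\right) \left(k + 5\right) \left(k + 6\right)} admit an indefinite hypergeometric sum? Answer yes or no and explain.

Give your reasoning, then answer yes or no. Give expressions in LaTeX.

Yes. s_k = \frac{k \left(- k^{2} - 10 k - 31\right)}{15 \left(k^{3} + 10 k^{2} + 31 k + 30\right)}.

The ratio is (k + 2)*(3*k + 17)/((k + 7)*(3*k + 14)).
Factor: A=k + 2; B=k + 7; C=k + 14/3.
Key eq: (k + 2)·f(k+1) = (k + 6)·f(k) + (k + 14/3).
d = 4 from the (1,1,1) case.
Solving with deg f ≤ 4: f(k) = k*(k + 4)*(k**2 + 10*k + 31)/90.
Get s_k = R·t_k = k*(-k**2 - 10*k - 31)/(15*(k**3 + 10*k**2 + 31*k + 30)) with R(k) = B(k−1)f(k)/C(k) = k*(k + 4)*(k + 6)*(k**2 + 10*k + 31)/(30*(3*k + 14)).
Δs = 2*(-3*k - 14)/(k**5 + 20*k**4 + 155*k**3 + 580*k**2 + 1044*k + 720), as required.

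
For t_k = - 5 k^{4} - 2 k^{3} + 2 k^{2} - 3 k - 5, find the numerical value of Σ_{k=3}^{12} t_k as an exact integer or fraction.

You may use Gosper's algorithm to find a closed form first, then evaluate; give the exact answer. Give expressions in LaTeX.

The ratio is (5*k**4 + 22*k**3 + 34*k**2 + 25*k + 13)/(5*k**4 + 2*k**3 - 2*k**2 + 3*k + 5).
Gosper form: A/B · C(k+1)/C(k) with A=1, B=1, C=k**4 + 2*k**3/5 - 2*k**2/5 + 3*k/5 + 1.
Set up (1)·f(k+1) − (1)·f(k) − (k**4 + 2*k**3/5 - 2*k**2/5 + 3*k/5 + 1) = 0.
Bound: deg f ≤ 5.
Solving with deg f ≤ 5: f(k) = k*(k**4 - 2*k**3 + 3*k + 3)/5.
R(k) = B(k−1)·f(k)/C(k) = k*(k**4 - 2*k**3 + 3*k + 3)/(5*k**4 + 2*k**3 - 2*k**2 + 3*k + 5); s_k = R·t_k = k*(-k**4 + 2*k**3 - 3*k - 3).
Check: Δs_k = -5*k**4 - 2*k**3 + 2*k**2 - 3*k - 5. ✓
Σ_(k=3)^(12) t_k = s_(13) − s_(3) = -314717 − (-117) = -314600.

Σ = -314600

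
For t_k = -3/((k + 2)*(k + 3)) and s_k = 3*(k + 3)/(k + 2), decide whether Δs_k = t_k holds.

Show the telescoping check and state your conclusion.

s_(k+1) = 3*(k + 4)/(k + 3)
s_(k+1) − s_k = -3/(k**2 + 5*k + 6)
(s_(k+1) − s_k) − t_k = 0

Valid: the claim telescopes to t_k.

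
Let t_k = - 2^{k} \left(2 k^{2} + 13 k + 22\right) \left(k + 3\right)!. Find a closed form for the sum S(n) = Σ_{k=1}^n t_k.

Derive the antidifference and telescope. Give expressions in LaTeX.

S(n) = - 2 \cdot 2^{n} n \left(n + 4\right)! - 6 \cdot 2^{n} \left(n + 4\right)! + 144

Step 1: r(k) = 2*(2*k**3 + 25*k**2 + 105*k + 148)/(2*k**2 + 13*k + 22).
So A=2*k + 8 and B=1, with C=k**2 + 13*k/2 + 11.
f must satisfy (2*k + 8)·f(k+1) − (1)·f(k) = k**2 + 13*k/2 + 11.
Degrees (1,0,2) ⇒ d ≤ 1.
Match coefficients ⇒ f(k) = (k + 2)/2.
So s_k = (B(k−1)f/C)·t_k = ((k + 2)/(2*k**2 + 13*k + 22))·t_k = -2**k*(k + 2)*factorial(k + 3).
Δs = -2**k*(2*k**2 + 13*k + 22)*factorial(k + 3), as required.
Telescope: S(n) = s_(n+1) − s_(1) = -2**(n + 1)*(n + 3)*factorial(n + 4) − (-144) = -2*2**n*n*factorial(n + 4) - 6*2**n*factorial(n + 4) + 144.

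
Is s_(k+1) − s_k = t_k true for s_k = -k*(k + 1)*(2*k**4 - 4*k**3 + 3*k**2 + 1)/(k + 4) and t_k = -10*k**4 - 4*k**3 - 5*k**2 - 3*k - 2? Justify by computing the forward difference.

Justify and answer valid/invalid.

Invalid: residual 3*(8*k**5 + 48*k**4 + 18*k**3 + 23*k**2 + 13*k + 8)/(k**2 + 9*k + 20) ≠ 0.

s_(k+1) = -(k + 1)*(k + 2)*(2*(k + 1)**4 - 4*(k + 1)**3 + 3*(k + 1)**2 + 1)/(k + 5)
s_(k+1) − s_k = (-10*k**6 - 70*k**5 - 97*k**4 - 74*k**3 - 60*k**2 - 39*k - 16)/(k**2 + 9*k + 20)
(s_(k+1) − s_k) − t_k = 3*(8*k**5 + 48*k**4 + 18*k**3 + 23*k**2 + 13*k + 8)/(k**2 + 9*k + 20)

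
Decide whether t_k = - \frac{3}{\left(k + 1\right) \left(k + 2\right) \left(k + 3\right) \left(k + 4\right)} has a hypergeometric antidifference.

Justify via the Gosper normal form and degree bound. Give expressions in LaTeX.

Step 1: r(k) = (k + 1)/(k + 5).
Normal form (A,B,C) = (k + 1, k + 5, 1).
Solve (k + 1)·f(k+1) − (k + 4)·f(k) = 1.
d = 3 from the (1,1,0) case.
Coefficient equations give f(k) = k*(k**2 + 6*k + 11)/18.
Get s_k = R·t_k = k*(-k**2 - 6*k - 11)/(6*(k + 1)*(k + 2)*(k + 3)) with R(k) = B(k−1)f(k)/C(k) = k*(k + 4)*(k**2 + 6*k + 11)/18.
Verify: -3/(k**4 + 10*k**3 + 35*k**2 + 50*k + 24) matches t_k.

Yes. s_k = \frac{k \left(- k^{2} - 6 k - 11\right)}{6 \left(k + 1\right) \left(k + 2\right) \left(k + 3\right)}.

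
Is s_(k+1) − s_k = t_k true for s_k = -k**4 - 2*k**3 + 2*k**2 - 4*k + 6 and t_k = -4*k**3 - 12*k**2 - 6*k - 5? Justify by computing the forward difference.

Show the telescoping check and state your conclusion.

valid; difference matches t_k

s_(k+1) = -k**4 - 6*k**3 - 10*k**2 - 10*k + 1
s_(k+1) − s_k = -4*k**3 - 12*k**2 - 6*k - 5
(s_(k+1) − s_k) − t_k = 0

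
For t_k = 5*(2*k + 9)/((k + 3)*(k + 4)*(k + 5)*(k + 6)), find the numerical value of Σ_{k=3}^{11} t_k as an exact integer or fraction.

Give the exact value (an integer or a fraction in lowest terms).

Σ = 23/272

Step 1: r(k) = (k + 3)*(2*k + 11)/((k + 7)*(2*k + 9)).
Normal form (A,B,C) = (k + 3, k + 7, k + 9/2).
Set up (k + 3)·f(k+1) − (k + 6)·f(k) − (k + 9/2) = 0.
Degrees (1,1,1) ⇒ d ≤ 3.
Solve for f: f(k) = k*(k + 4)*(k + 8)/30 (degree 3 ≤ 3).
Certificate R = B(k−1)f/C = k*(k + 4)*(k + 6)*(k + 8)/(15*(2*k + 9)) gives s_k = k*(k + 8)/(3*(k**2 + 8*k + 15)).
Verify: 5*(2*k + 9)/(k**4 + 18*k**3 + 119*k**2 + 342*k + 360) matches t_k.
Evaluate s at k=12 and k=3: 16/51 and 11/48; difference 23/272.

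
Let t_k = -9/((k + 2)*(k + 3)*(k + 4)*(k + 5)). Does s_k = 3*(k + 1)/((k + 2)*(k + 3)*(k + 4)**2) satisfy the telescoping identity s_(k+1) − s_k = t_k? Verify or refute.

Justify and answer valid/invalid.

Invalid: residual 9*(4*k + 17)/(k**6 + 23*k**5 + 217*k**4 + 1073*k**3 + 2926*k**2 + 4160*k + 2400) ≠ 0.

s_(k+1) = 3*(k + 2)/((k + 3)*(k + 4)*(k + 5)**2)
s_(k+1) − s_k = 3*(-(k + 1)*(k + 5)**2 + (k + 2)**2*(k + 4))/((k + 2)*(k + 3)*(k + 4)**2*(k + 5)**2)
(s_(k+1) − s_k) − t_k = 9*(4*k + 17)/(k**6 + 23*k**5 + 217*k**4 + 1073*k**3 + 2926*k**2 + 4160*k + 2400)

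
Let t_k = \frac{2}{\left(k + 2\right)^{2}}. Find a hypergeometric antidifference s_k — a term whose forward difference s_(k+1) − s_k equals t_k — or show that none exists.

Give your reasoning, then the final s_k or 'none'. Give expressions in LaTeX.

Ratio r(k) = (k + 2)**2/(k + 3)**2.
So A=k**2 + 4*k + 4 and B=k**2 + 6*k + 9, with C=1.
Solve (k**2 + 4*k + 4)·f(k+1) − (k**2 + 4*k + 4)·f(k) = 1.
Bound: deg f ≤ 0.
Write f(k) = c0. Then LHS − RHS = -1, requiring -1 = 0: contradictory. No certificate.

no hypergeometric antidifference exists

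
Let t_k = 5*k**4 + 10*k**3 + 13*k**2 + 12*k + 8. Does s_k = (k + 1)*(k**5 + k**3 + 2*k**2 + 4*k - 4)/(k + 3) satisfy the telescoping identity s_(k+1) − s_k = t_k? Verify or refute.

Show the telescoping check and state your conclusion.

Invalid: residual 2*(-4*k**5 - 25*k**4 - 42*k**3 - 49*k**2 - 40*k - 28)/(k**2 + 7*k + 12) ≠ 0.

s_(k+1) = (k + 2)*(4*k + (k + 1)**5 + (k + 1)**3 + 2*(k + 1)**2)/(k + 4)
s_(k+1) − s_k = (5*k**6 + 37*k**5 + 93*k**4 + 139*k**3 + 150*k**2 + 120*k + 40)/(k**2 + 7*k + 12)
(s_(k+1) − s_k) − t_k = 2*(-4*k**5 - 25*k**4 - 42*k**3 - 49*k**2 - 40*k - 28)/(k**2 + 7*k + 12)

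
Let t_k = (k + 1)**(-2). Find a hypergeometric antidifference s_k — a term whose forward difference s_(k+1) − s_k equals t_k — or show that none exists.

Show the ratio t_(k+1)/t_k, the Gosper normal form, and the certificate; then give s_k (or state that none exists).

none — t_k is not Gosper-summable

Ratio r(k) = (k + 1)**2/(k + 2)**2.
A = k**2 + 2*k + 1, B = k**2 + 4*k + 4, C = 1.
Key eq: (k**2 + 2*k + 1)·f(k+1) = (k**2 + 2*k + 1)·f(k) + (1).
From deg A=2, deg B=2, deg C=0: d=0.
Write f(k) = c0. Then LHS − RHS = -1, requiring -1 = 0: contradictory. No certificate.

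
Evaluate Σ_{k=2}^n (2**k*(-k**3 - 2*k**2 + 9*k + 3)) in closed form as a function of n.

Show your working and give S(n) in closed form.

S(n) = -2*2**n*n**3 + 2*2**n*n**2 + 8*2**n*n + 2*2**n - 20

The ratio is 2*(k**3 + 5*k**2 - 2*k - 9)/(k**3 + 2*k**2 - 9*k - 3).
A = 2, B = 1, C = k**3 + 2*k**2 - 9*k - 3.
Set up (2)·f(k+1) − (1)·f(k) − (k**3 + 2*k**2 - 9*k - 3) = 0.
From deg A=0, deg B=0, deg C=3: d=3.
Match coefficients ⇒ f(k) = k**3 - 4*k**2 + k + 1.
So s_k = (B(k−1)f/C)·t_k = ((k**3 - 4*k**2 + k + 1)/(k**3 + 2*k**2 - 9*k - 3))·t_k = 2**k*(-k**3 + 4*k**2 - k - 1).
Verify: 2**k*(-k**3 - 2*k**2 + 9*k + 3) matches t_k.
s_(n+1) = 2**(n + 1)*(-n**3 + n**2 + 4*n + 1) and s_(2) = 20, so S(n) = -2*2**n*n**3 + 2*2**n*n**2 + 8*2**n*n + 2*2**n - 20.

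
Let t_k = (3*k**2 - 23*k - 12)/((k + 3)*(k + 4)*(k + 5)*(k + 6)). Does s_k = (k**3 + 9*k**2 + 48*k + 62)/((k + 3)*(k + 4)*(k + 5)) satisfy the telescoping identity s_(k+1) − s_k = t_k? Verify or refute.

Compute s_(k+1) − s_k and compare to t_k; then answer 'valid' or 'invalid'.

valid (s_(k+1) − s_k reduces to t_k)

s_(k+1) = (48*k + (k + 1)**3 + 9*(k + 1)**2 + 110)/((k + 4)*(k + 5)*(k + 6))
s_(k+1) − s_k = (3*k**2 - 23*k - 12)/(k**4 + 18*k**3 + 119*k**2 + 342*k + 360)
(s_(k+1) − s_k) − t_k = 0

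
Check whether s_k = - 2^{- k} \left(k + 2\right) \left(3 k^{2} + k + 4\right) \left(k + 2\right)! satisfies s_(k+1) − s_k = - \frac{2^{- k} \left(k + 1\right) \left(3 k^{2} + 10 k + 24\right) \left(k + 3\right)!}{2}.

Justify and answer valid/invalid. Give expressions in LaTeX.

Invalid: residual \frac{2^{- k} \left(3 k^{3} + 10 k^{2} + 27 k + 16\right) \left(k + 2\right)!}{2} ≠ 0.

s_(k+1) = -(k + 3)*(3*k**2 + 7*k + 8)*factorial(k + 3)/(2*2**k)
s_(k+1) − s_k = -(3*k**4 + 19*k**3 + 63*k**2 + 99*k + 56)*factorial(k + 2)/(2*2**k)
(s_(k+1) − s_k) − t_k = (3*k**3 + 10*k**2 + 27*k + 16)*factorial(k + 2)/(2*2**k)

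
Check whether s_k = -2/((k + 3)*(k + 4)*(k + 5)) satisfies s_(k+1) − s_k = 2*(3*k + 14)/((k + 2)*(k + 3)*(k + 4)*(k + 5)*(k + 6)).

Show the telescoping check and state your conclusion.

Invalid: residual -16/(k**5 + 20*k**4 + 155*k**3 + 580*k**2 + 1044*k + 720) ≠ 0.

s_(k+1) = -2/((k + 4)*(k + 5)*(k + 6))
s_(k+1) − s_k = 6/((k + 3)*(k + 4)*(k + 5)*(k + 6))
(s_(k+1) − s_k) − t_k = -16/((k + 2)*(k + 3)*(k + 4)*(k + 5)*(k + 6))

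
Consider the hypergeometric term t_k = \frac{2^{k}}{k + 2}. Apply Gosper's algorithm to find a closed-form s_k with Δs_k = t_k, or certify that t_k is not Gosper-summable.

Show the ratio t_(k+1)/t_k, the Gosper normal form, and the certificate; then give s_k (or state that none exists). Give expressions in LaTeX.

none — t_k is not Gosper-summable

t_(k+1)/t_k = 2*(k + 2)/(k + 3).
Gosper form: A/B · C(k+1)/C(k) with A=2*k + 4, B=k + 3, C=1.
Set up (2*k + 4)·f(k+1) − (k + 2)·f(k) − (1) = 0.
d = -1 from the (1,1,0) case.
d = -1 < 0 ⇒ no nonzero polynomial f; not summable.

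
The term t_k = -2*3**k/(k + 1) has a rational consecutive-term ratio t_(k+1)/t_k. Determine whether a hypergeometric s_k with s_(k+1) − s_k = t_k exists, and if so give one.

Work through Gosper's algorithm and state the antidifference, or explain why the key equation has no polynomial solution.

none (Gosper's algorithm certifies no s_k)

Compute t_(k+1)/t_k: get 3*(k + 1)/(k + 2).
Take A(k)=3*k + 3, B(k)=k + 2, C(k)=1.
f must satisfy (3*k + 3)·f(k+1) − (k + 1)·f(k) = 1.
d = -1 from the (1,1,0) case.
Bound -1 < 0, so the key equation has no polynomial solution.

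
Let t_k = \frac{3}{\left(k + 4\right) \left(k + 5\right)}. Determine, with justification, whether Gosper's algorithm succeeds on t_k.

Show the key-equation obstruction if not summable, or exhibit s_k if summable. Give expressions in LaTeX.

Yes. s_k = \frac{3 k}{4 \left(k + 4\right)}.

r(k) = (k + 4)/(k + 6) after simplifying.
Normal form (A,B,C) = (k + 4, k + 6, 1).
Key eq: (k + 4)·f(k+1) = (k + 5)·f(k) + (1).
Bound: deg f ≤ 1.
A polynomial solution: f(k) = k/4.
Certificate R = B(k−1)f/C = k*(k + 5)/4 gives s_k = 3*k/(4*(k + 4)).
s_(k+1) − s_k = 3/(k**2 + 9*k + 20) = t_k.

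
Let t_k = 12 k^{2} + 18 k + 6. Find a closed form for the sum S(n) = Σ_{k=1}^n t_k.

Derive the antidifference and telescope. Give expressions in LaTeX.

t_(k+1)/t_k = (2*k**2 + 7*k + 6)/(2*k**2 + 3*k + 1).
So A=1 and B=1, with C=k**2 + 3*k/2 + 1/2.
Set up (1)·f(k+1) − (1)·f(k) − (k**2 + 3*k/2 + 1/2) = 0.
From deg A=0, deg B=0, deg C=2: d=3.
Solving with deg f ≤ 3: f(k) = k*(k + 1)*(4*k - 1)/12.
Certificate R = B(k−1)f/C = k*(4*k - 1)/(6*(2*k + 1)) gives s_k = k*(4*k**2 + 3*k - 1).
Check: Δs_k = 12*k**2 + 18*k + 6. ✓
Σ_(k=1)^n t_k = s_(n+1) − s_(1) = (4*n**3 + 15*n**2 + 17*n + 6) − (6), i.e. n*(4*n**2 + 15*n + 17).

S(n) = n \left(4 n^{2} + 15 n + 17\right)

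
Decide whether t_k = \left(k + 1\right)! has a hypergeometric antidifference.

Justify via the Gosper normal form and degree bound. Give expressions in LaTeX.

No; the degree bound rules out any f.

Compute t_(k+1)/t_k: get k + 2.
So A=k + 2 and B=1, with C=1.
Key eq: (k + 2)·f(k+1) = (1)·f(k) + (1).
From deg A=1, deg B=0, deg C=0: d=-1.
d = -1 < 0 ⇒ no nonzero polynomial f; not summable.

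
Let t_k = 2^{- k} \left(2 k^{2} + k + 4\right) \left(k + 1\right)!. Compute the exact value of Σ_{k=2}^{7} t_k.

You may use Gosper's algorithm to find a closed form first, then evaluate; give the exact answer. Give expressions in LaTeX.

t_(k+1)/t_k = (k + 2)*(k + 2*(k + 1)**2 + 5)/(2*(2*k**2 + k + 4)).
Normal form (A,B,C) = (k/2 + 1, 1, k**2 + k/2 + 2).
Key eq: (k/2 + 1)·f(k+1) = (1)·f(k) + (k**2 + k/2 + 2).
Bound: deg f ≤ 1.
Match coefficients ⇒ f(k) = 2*k - 1.
Then R = B(k−1)f/C = 2*(2*k - 1)/(2*k**2 + k + 4), so s_k = R(k)·t_k = 2**(1 - k)*(2*k - 1)*factorial(k + 1).
Verify: (2*k**2 + k + 4)*factorial(k + 1)/2**k matches t_k.
Telescoping: Σ = s_(8) − s_(2) = 42525 − (9) = 42516.

Σ = 42516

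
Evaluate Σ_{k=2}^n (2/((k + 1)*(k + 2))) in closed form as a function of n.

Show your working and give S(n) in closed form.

S(n) = 2*(n - 1)/(3*(n + 2))

Step 1: r(k) = (k + 1)/(k + 3).
A = k + 1, B = k + 3, C = 1.
Need (k + 1)·f(k+1) − (k + 2)·f(k) = 1.
d = 1 from the (1,1,0) case.
Solve for f: f(k) = k (degree 1 ≤ 1).
Then R = B(k−1)f/C = k*(k + 2), so s_k = R(k)·t_k = 2*k/(k + 1).
Verify: 2/(k**2 + 3*k + 2) matches t_k.
s_(n+1) = 2*(n + 1)/(n + 2) and s_(2) = 4/3, so S(n) = 2*(n - 1)/(3*(n + 2)).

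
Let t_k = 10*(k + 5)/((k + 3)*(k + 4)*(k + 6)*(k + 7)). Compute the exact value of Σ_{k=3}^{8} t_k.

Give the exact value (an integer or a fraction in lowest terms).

The ratio is (k + 3)*(k + 6)**2/((k + 5)**2*(k + 8)).
Factor: A=k + 3; B=k + 8; C=k**2 + 10*k + 25.
Set up (k + 3)·f(k+1) − (k + 7)·f(k) − (k**2 + 10*k + 25) = 0.
From deg A=1, deg B=1, deg C=2: d=4.
A polynomial solution: f(k) = k*(k + 4)*(k + 5)*(k + 9)/36.
R(k) = B(k−1)·f(k)/C(k) = k*(k + 4)*(k + 7)*(k + 9)/(36*(k + 5)); s_k = R·t_k = 5*k*(k + 9)/(18*(k**2 + 9*k + 18)).
s_(k+1) − s_k = 10*(k + 5)/(k**4 + 20*k**3 + 145*k**2 + 450*k + 504) = t_k.
Σ_(k=3)^(8) t_k = s_(9) − s_(3) = 1/4 − (5/27) = 7/108.

Σ = 7/108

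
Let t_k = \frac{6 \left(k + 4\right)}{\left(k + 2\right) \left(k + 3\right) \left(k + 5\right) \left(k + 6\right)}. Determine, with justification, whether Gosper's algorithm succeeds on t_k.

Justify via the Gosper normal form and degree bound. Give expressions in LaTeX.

The ratio is (k + 2)*(k + 5)**2/((k + 4)**2*(k + 7)).
Take A(k)=k + 2, B(k)=k + 7, C(k)=k**2 + 8*k + 16.
Key eq: (k + 2)·f(k+1) = (k + 6)·f(k) + (k**2 + 8*k + 16).
d = 4 from the (1,1,2) case.
Match coefficients ⇒ f(k) = k*(k + 3)*(k + 4)*(k + 7)/20.
Get s_k = R·t_k = 3*k*(k + 7)/(10*(k**2 + 7*k + 10)) with R(k) = B(k−1)f(k)/C(k) = k*(k + 3)*(k + 6)*(k + 7)/(20*(k + 4)).
Δs = 6*(k + 4)/(k**4 + 16*k**3 + 91*k**2 + 216*k + 180), as required.

Yes. s_k = \frac{3 k \left(k + 7\right)}{10 \left(k^{2} + 7 k + 10\right)}.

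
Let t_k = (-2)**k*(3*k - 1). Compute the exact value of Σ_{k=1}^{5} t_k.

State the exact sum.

Σ = -320

The ratio is 2*(-3*k - 2)/(3*k - 1).
Factor: A=-2; B=1; C=k - 1/3.
Need (-2)·f(k+1) − (1)·f(k) = k - 1/3.
From deg A=0, deg B=0, deg C=1: d=1.
Coefficient equations give f(k) = -(k - 1)/3.
Certificate R = B(k−1)f/C = -(k - 1)/(3*k - 1) gives s_k = (-2)**k*(1 - k).
Verify: (-2)**k*(3*k - 1) matches t_k.
Σ_(k=1)^(5) t_k = s_(6) − s_(1) = -320 − (0) = -320.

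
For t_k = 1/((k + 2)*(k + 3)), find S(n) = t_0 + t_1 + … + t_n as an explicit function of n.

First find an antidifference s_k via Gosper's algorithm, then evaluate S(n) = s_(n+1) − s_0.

S(n) = (n + 1)/(2*(n + 3))

Step 1: r(k) = (k + 2)/(k + 4).
Factor: A=k + 2; B=k + 4; C=1.
f must satisfy (k + 2)·f(k+1) − (k + 3)·f(k) = 1.
d = 1 from the (1,1,0) case.
Coefficient equations give f(k) = k/2.
Then R = B(k−1)f/C = k*(k + 3)/2, so s_k = R(k)·t_k = k/(2*(k + 2)).
s_(k+1) − s_k = 1/(k**2 + 5*k + 6) = t_k.
Evaluate: s_(n+1) = (n + 1)/(2*(n + 3)); subtract s_(0) = 0 ⇒ S(n) = (n + 1)/(2*(n + 3)).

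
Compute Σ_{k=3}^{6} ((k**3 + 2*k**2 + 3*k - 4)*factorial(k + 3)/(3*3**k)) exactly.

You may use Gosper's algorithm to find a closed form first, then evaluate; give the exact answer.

Σ = 1700960/27

r(k) = (k**4 + 9*k**3 + 30*k**2 + 42*k + 8)/(3*(k**3 + 2*k**2 + 3*k - 4)) after simplifying.
Take A(k)=k/3 + 4/3, B(k)=1, C(k)=k**3 + 2*k**2 + 3*k - 4.
f must satisfy (k/3 + 4/3)·f(k+1) − (1)·f(k) = k**3 + 2*k**2 + 3*k - 4.
deg f ≤ 2 (via 1,0,3).
Solve for f: f(k) = 3*(k**2 - k - 4) (degree 2 ≤ 2).
Then R = B(k−1)f/C = 3*(k**2 - k - 4)/(k**3 + 2*k**2 + 3*k - 4), so s_k = R(k)·t_k = (k**2 - k - 4)*factorial(k + 3)/3**k.
s_(k+1) − s_k = (k**3 + 2*k**2 + 3*k - 4)*factorial(k + 3)/(3*3**k) = t_k.
Σ_(k=3)^(6) t_k = s_(7) − s_(3) = 1702400/27 − (160/3) = 1700960/27.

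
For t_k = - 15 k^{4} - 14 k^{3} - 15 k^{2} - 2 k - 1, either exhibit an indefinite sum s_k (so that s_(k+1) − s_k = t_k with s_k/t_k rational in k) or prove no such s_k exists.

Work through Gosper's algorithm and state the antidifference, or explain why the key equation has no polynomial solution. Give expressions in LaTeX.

t_(k+1)/t_k = (15*k**4 + 74*k**3 + 147*k**2 + 134*k + 47)/(15*k**4 + 14*k**3 + 15*k**2 + 2*k + 1).
Take A(k)=1, B(k)=1, C(k)=k**4 + 14*k**3/15 + k**2 + 2*k/15 + 1/15.
Key eq: (1)·f(k+1) = (1)·f(k) + (k**4 + 14*k**3/15 + k**2 + 2*k/15 + 1/15).
deg f ≤ 5 (via 0,0,4).
Solve for f: f(k) = k*(3*k**4 - 4*k**3 + 3*k**2 - 3*k + 2)/15 (degree 5 ≤ 5).
Then R = B(k−1)f/C = k*(3*k**4 - 4*k**3 + 3*k**2 - 3*k + 2)/(15*k**4 + 14*k**3 + 15*k**2 + 2*k + 1), so s_k = R(k)·t_k = k*(-3*k**4 + 4*k**3 - 3*k**2 + 3*k - 2).
Verify: -15*k**4 - 14*k**3 - 15*k**2 - 2*k - 1 matches t_k.

s_k = k \left(- 3 k^{4} + 4 k^{3} - 3 k^{2} + 3 k - 2\right)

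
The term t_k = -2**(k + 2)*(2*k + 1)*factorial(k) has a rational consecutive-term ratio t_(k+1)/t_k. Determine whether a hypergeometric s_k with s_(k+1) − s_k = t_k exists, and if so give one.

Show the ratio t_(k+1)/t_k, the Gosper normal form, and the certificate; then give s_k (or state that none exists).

s_k = -2**(k + 2)*factorial(k)

Step 1: r(k) = 2*(k + 1)*(2*k + 3)/(2*k + 1).
Gosper form: A/B · C(k+1)/C(k) with A=2*k + 2, B=1, C=k + 1/2.
Key eq: (2*k + 2)·f(k+1) = (1)·f(k) + (k + 1/2).
d = 0 from the (1,0,1) case.
A polynomial solution: f(k) = 1/2.
R(k) = B(k−1)·f(k)/C(k) = 1/(2*k + 1); s_k = R·t_k = -2**(k + 2)*factorial(k).
Verify: -2**(k + 2)*(2*k + 1)*factorial(k) matches t_k.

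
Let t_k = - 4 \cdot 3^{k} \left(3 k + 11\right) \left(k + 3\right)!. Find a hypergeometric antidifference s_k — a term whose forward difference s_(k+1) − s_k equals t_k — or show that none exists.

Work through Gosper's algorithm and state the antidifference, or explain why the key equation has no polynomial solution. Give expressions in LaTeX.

s_k = - 4 \cdot 3^{k} \left(k + 3\right)!

The ratio is 3*(k + 4)*(3*k + 14)/(3*k + 11).
Take A(k)=3*k + 12, B(k)=1, C(k)=k + 11/3.
f must satisfy (3*k + 12)·f(k+1) − (1)·f(k) = k + 11/3.
deg f ≤ 0 (via 1,0,1).
Solving with deg f ≤ 0: f(k) = 1/3.
Get s_k = R·t_k = -4*3**k*factorial(k + 3) with R(k) = B(k−1)f(k)/C(k) = 1/(3*k + 11).
Verify: -4*3**k*(3*k + 11)*factorial(k + 3) matches t_k.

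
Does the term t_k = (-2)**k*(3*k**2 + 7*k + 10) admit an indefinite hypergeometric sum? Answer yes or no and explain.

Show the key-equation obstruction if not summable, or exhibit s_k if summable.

Yes. s_k = (-2)**k*(-k**2 - k - 2).

The ratio is 2*(-3*k**2 - 13*k - 20)/(3*k**2 + 7*k + 10).
Gosper form: A/B · C(k+1)/C(k) with A=-2, B=1, C=k**2 + 7*k/3 + 10/3.
Key eq: (-2)·f(k+1) = (1)·f(k) + (k**2 + 7*k/3 + 10/3).
d = 2 from the (0,0,2) case.
Coefficient equations give f(k) = -(k**2 + k + 2)/3.
Then R = B(k−1)f/C = -(k**2 + k + 2)/(3*k**2 + 7*k + 10), so s_k = R(k)·t_k = (-2)**k*(-k**2 - k - 2).
Δs = (-2)**k*(3*k**2 + 7*k + 10), as required.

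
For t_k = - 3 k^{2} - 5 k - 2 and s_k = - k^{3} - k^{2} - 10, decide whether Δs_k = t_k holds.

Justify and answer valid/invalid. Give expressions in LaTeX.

s_(k+1) = -(k + 1)**3 - (k + 1)**2 - 10
s_(k+1) − s_k = -3*k**2 - 5*k - 2
(s_(k+1) − s_k) − t_k = 0

Valid — Δs_k = t_k.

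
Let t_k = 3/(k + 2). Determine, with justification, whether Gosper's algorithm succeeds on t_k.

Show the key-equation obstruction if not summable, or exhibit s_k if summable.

r(k) = (k + 2)/(k + 3) after simplifying.
A = k + 2, B = k + 3, C = 1.
Solve (k + 2)·f(k+1) − (k + 2)·f(k) = 1.
d = 0 from the (1,1,0) case.
Generic f = c0 gives residual -1; -1 = 0 cannot hold, so t_k is not Gosper-summable.

No. Not Gosper-summable.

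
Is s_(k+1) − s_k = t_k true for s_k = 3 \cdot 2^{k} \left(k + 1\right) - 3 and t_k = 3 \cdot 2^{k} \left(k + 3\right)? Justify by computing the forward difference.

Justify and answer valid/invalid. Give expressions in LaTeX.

Valid — Δs_k = t_k.

s_(k+1) = 3*2**(k + 1)*(k + 2) - 3
s_(k+1) − s_k = 3*2**k*(k + 3)
(s_(k+1) − s_k) − t_k = 0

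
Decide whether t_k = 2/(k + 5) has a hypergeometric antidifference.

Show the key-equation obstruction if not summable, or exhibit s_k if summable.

The ratio is (k + 5)/(k + 6).
Take A(k)=k + 5, B(k)=k + 6, C(k)=1.
Set up (k + 5)·f(k+1) − (k + 5)·f(k) − (1) = 0.
d = 0 from the (1,1,0) case.
Write f(k) = c0. Then LHS − RHS = -1, requiring -1 = 0: contradictory. No certificate.

No; the coefficient equations for f are inconsistent.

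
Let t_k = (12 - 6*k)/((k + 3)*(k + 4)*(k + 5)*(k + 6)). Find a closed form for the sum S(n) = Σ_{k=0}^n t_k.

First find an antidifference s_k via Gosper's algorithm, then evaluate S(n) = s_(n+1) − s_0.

t_(k+1)/t_k = (k - 1)*(k + 3)/((k - 2)*(k + 7)).
Normal form (A,B,C) = (k + 3, k + 7, k - 2).
f must satisfy (k + 3)·f(k+1) − (k + 6)·f(k) = k - 2.
deg f ≤ 3 (via 1,1,1).
Solve for f: f(k) = -k*(k**2 + 12*k + 227)/360 (degree 3 ≤ 3).
Certificate R = B(k−1)f/C = -k*(k + 6)*(k**2 + 12*k + 227)/(360*(k - 2)) gives s_k = k*(k**2 + 12*k + 227)/(60*(k + 3)*(k + 4)*(k + 5)).
Δs = 6*(2 - k)/(k**4 + 18*k**3 + 119*k**2 + 342*k + 360), as required.
Σ_(k=0)^n t_k = s_(n+1) − s_(0) = ((n**3 + 15*n**2 + 254*n + 240)/(60*(n**3 + 15*n**2 + 74*n + 120))) − (0), i.e. (n**3 + 15*n**2 + 254*n + 240)/(60*(n**3 + 15*n**2 + 74*n + 120)).

S(n) = (n**3 + 15*n**2 + 254*n + 240)/(60*(n**3 + 15*n**2 + 74*n + 120))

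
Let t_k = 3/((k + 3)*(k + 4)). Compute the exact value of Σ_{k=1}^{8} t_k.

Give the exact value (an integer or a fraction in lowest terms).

The ratio is (k + 3)/(k + 5).
Normal form (A,B,C) = (k + 3, k + 5, 1).
Set up (k + 3)·f(k+1) − (k + 4)·f(k) − (1) = 0.
Degrees (1,1,0) ⇒ d ≤ 1.
Coefficient equations give f(k) = k/3.
Then R = B(k−1)f/C = k*(k + 4)/3, so s_k = R(k)·t_k = k/(k + 3).
Δs = 3/(k**2 + 7*k + 12), as required.
Telescoping: Σ = s_(9) − s_(1) = 3/4 − (1/4) = 1/2.

Σ = 1/2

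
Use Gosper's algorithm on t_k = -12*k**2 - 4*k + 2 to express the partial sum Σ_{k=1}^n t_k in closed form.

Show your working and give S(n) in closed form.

S(n) = 2*n*(-2*n**2 - 4*n - 1)

The ratio is (6*k**2 + 14*k + 7)/(6*k**2 + 2*k - 1).
So A=1 and B=1, with C=k**2 + k/3 - 1/6.
f must satisfy (1)·f(k+1) − (1)·f(k) = k**2 + k/3 - 1/6.
Degrees (0,0,2) ⇒ d ≤ 3.
Match coefficients ⇒ f(k) = k*(2*k**2 - 2*k - 1)/6.
Get s_k = R·t_k = 2*k*(-2*k**2 + 2*k + 1) with R(k) = B(k−1)f(k)/C(k) = k*(2*k**2 - 2*k - 1)/(6*k**2 + 2*k - 1).
Verify: -12*k**2 - 4*k + 2 matches t_k.
s_(n+1) = -4*n**3 - 8*n**2 - 2*n + 2 and s_(1) = 2, so S(n) = 2*n*(-2*n**2 - 4*n - 1).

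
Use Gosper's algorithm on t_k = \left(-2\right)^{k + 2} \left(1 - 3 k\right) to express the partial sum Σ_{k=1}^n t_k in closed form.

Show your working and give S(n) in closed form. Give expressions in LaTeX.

Ratio r(k) = 2*(-3*k - 2)/(3*k - 1).
So A=-2 and B=1, with C=k - 1/3.
Solve (-2)·f(k+1) − (1)·f(k) = k - 1/3.
From deg A=0, deg B=0, deg C=1: d=1.
Match coefficients ⇒ f(k) = -(k - 1)/3.
R(k) = B(k−1)·f(k)/C(k) = -(k - 1)/(3*k - 1); s_k = R·t_k = (-2)**(k + 2)*(k - 1).
Verify: (-2)**(k + 2)*(1 - 3*k) matches t_k.
Evaluate: s_(n+1) = (-2)**(n + 3)*n; subtract s_(1) = 0 ⇒ S(n) = (-2)**(n + 3)*n.

S(n) = \left(-2\right)^{n + 3} n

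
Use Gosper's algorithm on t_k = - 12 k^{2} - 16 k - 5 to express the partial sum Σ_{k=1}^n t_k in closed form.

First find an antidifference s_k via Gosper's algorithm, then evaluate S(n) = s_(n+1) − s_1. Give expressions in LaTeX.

Ratio r(k) = (12*k**2 + 40*k + 33)/(12*k**2 + 16*k + 5).
A = 1, B = 1, C = k**2 + 4*k/3 + 5/12.
Need (1)·f(k+1) − (1)·f(k) = k**2 + 4*k/3 + 5/12.
From deg A=0, deg B=0, deg C=2: d=3.
A polynomial solution: f(k) = k*(4*k**2 + 2*k - 1)/12.
Then R = B(k−1)f/C = k*(4*k**2 + 2*k - 1)/((2*k + 1)*(6*k + 5)), so s_k = R(k)·t_k = k*(-4*k**2 - 2*k + 1).
Verify: -12*k**2 - 16*k - 5 matches t_k.
Σ_(k=1)^n t_k = s_(n+1) − s_(1) = (-4*n**3 - 14*n**2 - 15*n - 5) − (-5), i.e. n*(-4*n**2 - 14*n - 15).

S(n) = n \left(- 4 n^{2} - 14 n - 15\right)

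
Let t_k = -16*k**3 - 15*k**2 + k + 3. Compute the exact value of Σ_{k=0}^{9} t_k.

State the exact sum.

Σ = -36600

r(k) = (16*k**3 + 63*k**2 + 77*k + 27)/(16*k**3 + 15*k**2 - k - 3) after simplifying.
Gosper form: A/B · C(k+1)/C(k) with A=1, B=1, C=k**3 + 15*k**2/16 - k/16 - 3/16.
Solve (1)·f(k+1) − (1)·f(k) = k**3 + 15*k**2/16 - k/16 - 3/16.
From deg A=0, deg B=0, deg C=3: d=4.
Solve for f: f(k) = k**2*(4*k**2 - 3*k - 4)/16 (degree 4 ≤ 4).
So s_k = (B(k−1)f/C)·t_k = (k**2*(4*k**2 - 3*k - 4)/(16*k**3 + 15*k**2 - k - 3))·t_k = k**2*(-4*k**2 + 3*k + 4).
Check: Δs_k = -16*k**3 - 15*k**2 + k + 3. ✓
Telescoping: Σ = s_(10) − s_(0) = -36600 − (0) = -36600.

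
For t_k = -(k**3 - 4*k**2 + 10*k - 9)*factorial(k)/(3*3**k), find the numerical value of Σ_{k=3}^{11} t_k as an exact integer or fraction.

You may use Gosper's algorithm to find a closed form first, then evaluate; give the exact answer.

Step 1: r(k) = (k**4 + 4*k**2 + 3*k - 2)/(3*(k**3 - 4*k**2 + 10*k - 9)).
Gosper form: A/B · C(k+1)/C(k) with A=k/3 + 1/3, B=1, C=k**3 - 4*k**2 + 10*k - 9.
Need (k/3 + 1/3)·f(k+1) − (1)·f(k) = k**3 - 4*k**2 + 10*k - 9.
deg f ≤ 2 (via 1,0,3).
A polynomial solution: f(k) = 3*(k - 3)*(k - 1).
Certificate R = B(k−1)f/C = 3*(k - 3)*(k - 1)/(k**3 - 4*k**2 + 10*k - 9) gives s_k = -(k - 3)*(k - 1)*factorial(k)/3**k.
Check: Δs_k = -(k**3 - 4*k**2 + 10*k - 9)*factorial(k)/(3*3**k). ✓
Telescoping: Σ = s_(12) − s_(3) = -21683200/243 − (0) = -21683200/243.

Σ = -21683200/243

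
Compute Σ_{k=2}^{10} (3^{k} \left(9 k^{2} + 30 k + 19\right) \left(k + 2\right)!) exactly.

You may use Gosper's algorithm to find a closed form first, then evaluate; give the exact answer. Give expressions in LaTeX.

Compute t_(k+1)/t_k: get 3*(9*k**3 + 75*k**2 + 202*k + 174)/(9*k**2 + 30*k + 19).
Gosper form: A/B · C(k+1)/C(k) with A=3*k + 9, B=1, C=k**2 + 10*k/3 + 19/9.
Key eq: (3*k + 9)·f(k+1) = (1)·f(k) + (k**2 + 10*k/3 + 19/9).
Degrees (1,0,2) ⇒ d ≤ 1.
Solving with deg f ≤ 1: f(k) = (3*k - 1)/9.
So s_k = (B(k−1)f/C)·t_k = ((3*k - 1)/(9*k**2 + 30*k + 19))·t_k = 3**k*(3*k - 1)*factorial(k + 2).
Δs = 3**k*(9*k**2 + 30*k + 19)*factorial(k + 2), as required.
Σ_(k=2)^(10) t_k = s_(11) − s_(2) = 35299137717043200 − (1080) = 35299137717042120.

Σ = 35299137717042120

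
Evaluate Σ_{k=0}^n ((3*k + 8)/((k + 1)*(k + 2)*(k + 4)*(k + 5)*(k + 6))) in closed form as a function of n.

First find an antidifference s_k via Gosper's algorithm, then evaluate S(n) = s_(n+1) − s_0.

S(n) = (n**3 + 13*n**2 + 52*n + 40)/(20*(n**3 + 13*n**2 + 52*n + 60))

Compute t_(k+1)/t_k: get (k + 1)*(k + 4)*(3*k + 11)/((k + 3)*(k + 7)*(3*k + 8)).
Take A(k)=k + 1, B(k)=k + 7, C(k)=k**2 + 17*k/3 + 8.
Solve (k + 1)·f(k+1) − (k + 6)·f(k) = k**2 + 17*k/3 + 8.
Bound: deg f ≤ 5.
Solving with deg f ≤ 5: f(k) = k*(k + 2)*(k + 3)*(k**2 + 10*k + 29)/60.
R(k) = B(k−1)·f(k)/C(k) = k*(k + 2)*(k + 6)*(k**2 + 10*k + 29)/(20*(3*k + 8)); s_k = R·t_k = k*(k**2 + 10*k + 29)/(20*(k**3 + 10*k**2 + 29*k + 20)).
Check: Δs_k = (3*k + 8)/(k**5 + 18*k**4 + 121*k**3 + 372*k**2 + 508*k + 240). ✓
Telescope: S(n) = s_(n+1) − s_(0) = (n**3 + 13*n**2 + 52*n + 40)/(20*(n**3 + 13*n**2 + 52*n + 60)) − (0) = (n**3 + 13*n**2 + 52*n + 40)/(20*(n**3 + 13*n**2 + 52*n + 60)).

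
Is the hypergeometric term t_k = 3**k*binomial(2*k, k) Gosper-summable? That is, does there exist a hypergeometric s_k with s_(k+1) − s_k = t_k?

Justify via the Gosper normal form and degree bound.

No — key equation has no polynomial f.

t_(k+1)/t_k = 6*(2*k + 1)/(k + 1).
Factor: A=12*k + 6; B=k + 1; C=1.
Set up (12*k + 6)·f(k+1) − (k)·f(k) − (1) = 0.
Bound: deg f ≤ -1.
d = -1 < 0 ⇒ no nonzero polynomial f; not summable.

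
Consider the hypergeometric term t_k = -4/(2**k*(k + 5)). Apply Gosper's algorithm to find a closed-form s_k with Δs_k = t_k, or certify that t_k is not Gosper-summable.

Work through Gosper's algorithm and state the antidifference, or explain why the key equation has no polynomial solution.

none — t_k is not Gosper-summable

Ratio r(k) = (k + 5)/(2*(k + 6)).
Gosper form: A/B · C(k+1)/C(k) with A=k/2 + 5/2, B=k + 6, C=1.
Key eq: (k/2 + 5/2)·f(k+1) = (k + 5)·f(k) + (1).
Degrees (1,1,0) ⇒ d ≤ -1.
deg f ≤ -1 is impossible — no certificate.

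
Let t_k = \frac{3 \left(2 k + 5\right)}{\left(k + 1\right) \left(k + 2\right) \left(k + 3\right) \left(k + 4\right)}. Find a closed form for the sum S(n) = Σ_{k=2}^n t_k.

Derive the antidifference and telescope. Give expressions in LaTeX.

S(n) = \frac{n^{2} + 6 n - 7}{5 \left(n^{2} + 6 n + 8\right)}

r(k) = (k + 1)*(2*k + 7)/((k + 5)*(2*k + 5)) after simplifying.
A = k + 1, B = k + 5, C = k + 5/2.
f must satisfy (k + 1)·f(k+1) − (k + 4)·f(k) = k + 5/2.
Bound: deg f ≤ 3.
A polynomial solution: f(k) = k*(k + 2)*(k + 4)/6.
Then R = B(k−1)f/C = k*(k + 2)*(k + 4)**2/(3*(2*k + 5)), so s_k = R(k)·t_k = k*(k + 4)/(k**2 + 4*k + 3).
Verify: 3*(2*k + 5)/(k**4 + 10*k**3 + 35*k**2 + 50*k + 24) matches t_k.
s_(n+1) = (n**2 + 6*n + 5)/(n**2 + 6*n + 8) and s_(2) = 4/5, so S(n) = (n**2 + 6*n - 7)/(5*(n**2 + 6*n + 8)).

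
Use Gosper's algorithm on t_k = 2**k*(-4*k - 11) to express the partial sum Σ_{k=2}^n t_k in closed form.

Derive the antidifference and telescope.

S(n) = -8*2**n*n - 14*2**n + 44

t_(k+1)/t_k = 2*(4*k + 15)/(4*k + 11).
So A=2 and B=1, with C=k + 11/4.
Need (2)·f(k+1) − (1)·f(k) = k + 11/4.
deg f ≤ 1 (via 0,0,1).
Coefficient equations give f(k) = (4*k + 3)/4.
Then R = B(k−1)f/C = (4*k + 3)/(4*k + 11), so s_k = R(k)·t_k = 2**k*(-4*k - 3).
s_(k+1) − s_k = 2**k*(-4*k - 11) = t_k.
s_(n+1) = 2**(n + 1)*(-4*n - 7) and s_(2) = -44, so S(n) = -8*2**n*n - 14*2**n + 44.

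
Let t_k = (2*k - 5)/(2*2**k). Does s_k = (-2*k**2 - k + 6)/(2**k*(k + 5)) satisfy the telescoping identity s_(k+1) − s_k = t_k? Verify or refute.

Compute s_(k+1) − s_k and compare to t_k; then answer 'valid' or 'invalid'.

s_(k+1) = (-k - 2*(k + 1)**2 + 5)/(2*2**k*(k + 6))
s_(k+1) − s_k = (2*k**3 + 11*k**2 - 22*k - 57)/(2*2**k*(k**2 + 11*k + 30))
(s_(k+1) − s_k) − t_k = 3*(-2*k**2 - 9*k + 31)/(2*2**k*(k**2 + 11*k + 30))

Invalid: residual 3*(-2*k**2 - 9*k + 31)/(2*2**k*(k**2 + 11*k + 30)) ≠ 0.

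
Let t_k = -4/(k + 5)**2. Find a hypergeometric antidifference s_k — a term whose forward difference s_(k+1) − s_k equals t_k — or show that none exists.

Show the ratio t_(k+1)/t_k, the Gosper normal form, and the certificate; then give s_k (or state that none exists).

none (Gosper's algorithm certifies no s_k)

Step 1: r(k) = (k + 5)**2/(k + 6)**2.
So A=k**2 + 10*k + 25 and B=k**2 + 12*k + 36, with C=1.
Need (k**2 + 10*k + 25)·f(k+1) − (k**2 + 10*k + 25)·f(k) = 1.
Bound: deg f ≤ 0.
f = c0 ⇒ A·f(k+1) − B(k−1)·f(k) − C = -1. The system {-1 = 0} is inconsistent; no antidifference.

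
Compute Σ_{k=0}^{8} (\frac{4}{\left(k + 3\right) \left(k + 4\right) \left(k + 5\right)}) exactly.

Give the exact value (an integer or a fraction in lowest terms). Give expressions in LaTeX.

Compute t_(k+1)/t_k: get (k + 3)/(k + 6).
Normal form (A,B,C) = (k + 3, k + 6, 1).
Need (k + 3)·f(k+1) − (k + 5)·f(k) = 1.
d = 2 from the (1,1,0) case.
Solve for f: f(k) = k*(k + 7)/24 (degree 2 ≤ 2).
Get s_k = R·t_k = k*(k + 7)/(6*(k + 3)*(k + 4)) with R(k) = B(k−1)f(k)/C(k) = k*(k + 5)*(k + 7)/24.
s_(k+1) − s_k = 4/(k**3 + 12*k**2 + 47*k + 60) = t_k.
Σ_(k=0)^(8) t_k = s_(9) − s_(0) = 2/13 − (0) = 2/13.

Σ = 2/13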